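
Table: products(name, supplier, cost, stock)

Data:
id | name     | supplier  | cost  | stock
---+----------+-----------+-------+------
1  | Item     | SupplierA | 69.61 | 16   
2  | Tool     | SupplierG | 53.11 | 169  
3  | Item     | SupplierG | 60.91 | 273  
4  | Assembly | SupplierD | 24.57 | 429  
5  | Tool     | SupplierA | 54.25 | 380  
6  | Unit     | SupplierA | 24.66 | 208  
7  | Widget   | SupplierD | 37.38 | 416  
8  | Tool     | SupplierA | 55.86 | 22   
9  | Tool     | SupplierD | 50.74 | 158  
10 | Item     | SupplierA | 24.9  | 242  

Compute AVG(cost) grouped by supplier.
SELECT supplier, AVG(cost) as result
FROM products
GROUP BY supplier

Result:
  SupplierA: 45.86
  SupplierD: 37.56
  SupplierG: 57.01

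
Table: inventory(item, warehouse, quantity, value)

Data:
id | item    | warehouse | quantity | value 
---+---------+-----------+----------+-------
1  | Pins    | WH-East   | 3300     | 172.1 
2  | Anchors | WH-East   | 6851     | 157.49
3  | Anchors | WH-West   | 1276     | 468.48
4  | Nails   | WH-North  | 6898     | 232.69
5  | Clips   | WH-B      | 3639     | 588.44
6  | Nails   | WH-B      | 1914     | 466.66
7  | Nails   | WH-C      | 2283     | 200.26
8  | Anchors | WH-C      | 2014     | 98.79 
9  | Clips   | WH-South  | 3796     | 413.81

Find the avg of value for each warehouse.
SELECT warehouse, AVG(value) as result
FROM inventory
GROUP BY warehouse

Result:
  WH-B: 527.55
  WH-C: 149.53
  WH-East: 164.80
  WH-North: 232.69
  WH-South: 413.81
  WH-West: 468.48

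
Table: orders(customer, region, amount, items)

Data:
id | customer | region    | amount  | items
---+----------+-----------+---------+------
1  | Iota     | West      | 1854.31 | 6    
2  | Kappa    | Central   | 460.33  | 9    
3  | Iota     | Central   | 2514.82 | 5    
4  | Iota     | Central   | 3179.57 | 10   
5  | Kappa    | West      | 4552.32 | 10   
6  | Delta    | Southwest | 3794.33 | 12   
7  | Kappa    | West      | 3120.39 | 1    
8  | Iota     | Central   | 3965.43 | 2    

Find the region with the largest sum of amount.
SELECT region, SUM(amount) as val
FROM orders
GROUP BY region
ORDER BY val DESC
LIMIT 1

Result: Central with sum(amount) = 10120.15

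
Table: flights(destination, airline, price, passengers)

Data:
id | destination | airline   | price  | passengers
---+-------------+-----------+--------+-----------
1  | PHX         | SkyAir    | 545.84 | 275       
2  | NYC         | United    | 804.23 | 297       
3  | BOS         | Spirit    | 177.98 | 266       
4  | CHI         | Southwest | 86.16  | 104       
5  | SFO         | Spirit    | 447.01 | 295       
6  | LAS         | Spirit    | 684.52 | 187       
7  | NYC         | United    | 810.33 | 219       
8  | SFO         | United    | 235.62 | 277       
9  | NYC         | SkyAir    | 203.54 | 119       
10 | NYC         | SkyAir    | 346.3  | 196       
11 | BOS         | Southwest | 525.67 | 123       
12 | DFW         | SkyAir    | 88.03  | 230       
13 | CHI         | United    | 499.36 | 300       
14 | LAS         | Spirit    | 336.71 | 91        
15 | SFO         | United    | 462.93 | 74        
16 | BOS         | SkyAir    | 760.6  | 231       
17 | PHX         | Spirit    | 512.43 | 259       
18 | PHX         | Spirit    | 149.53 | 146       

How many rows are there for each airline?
SELECT airline, COUNT(*) as count
FROM flights
GROUP BY airline

Result:
  SkyAir: 5
  Southwest: 2
  Spirit: 6
  United: 5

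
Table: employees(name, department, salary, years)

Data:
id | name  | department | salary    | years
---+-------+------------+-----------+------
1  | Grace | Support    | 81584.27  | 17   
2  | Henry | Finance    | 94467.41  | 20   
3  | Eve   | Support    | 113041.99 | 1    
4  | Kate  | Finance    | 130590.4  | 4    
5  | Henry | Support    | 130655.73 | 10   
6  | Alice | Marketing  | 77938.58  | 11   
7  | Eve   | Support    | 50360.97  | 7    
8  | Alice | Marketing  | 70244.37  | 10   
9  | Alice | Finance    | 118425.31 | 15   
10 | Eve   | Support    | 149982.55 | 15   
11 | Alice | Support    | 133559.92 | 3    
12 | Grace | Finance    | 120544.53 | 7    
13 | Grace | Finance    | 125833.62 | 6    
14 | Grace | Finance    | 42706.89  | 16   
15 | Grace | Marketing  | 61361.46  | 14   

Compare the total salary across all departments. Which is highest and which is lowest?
SELECT department, SUM(salary)
FROM employees
GROUP BY department
ORDER BY SUM(salary)

All groups:
  Marketing: 209544.41
  Finance: 632568.16
  Support: 659185.43

Highest: Support (659185.43)
Lowest: Marketing (209544.41)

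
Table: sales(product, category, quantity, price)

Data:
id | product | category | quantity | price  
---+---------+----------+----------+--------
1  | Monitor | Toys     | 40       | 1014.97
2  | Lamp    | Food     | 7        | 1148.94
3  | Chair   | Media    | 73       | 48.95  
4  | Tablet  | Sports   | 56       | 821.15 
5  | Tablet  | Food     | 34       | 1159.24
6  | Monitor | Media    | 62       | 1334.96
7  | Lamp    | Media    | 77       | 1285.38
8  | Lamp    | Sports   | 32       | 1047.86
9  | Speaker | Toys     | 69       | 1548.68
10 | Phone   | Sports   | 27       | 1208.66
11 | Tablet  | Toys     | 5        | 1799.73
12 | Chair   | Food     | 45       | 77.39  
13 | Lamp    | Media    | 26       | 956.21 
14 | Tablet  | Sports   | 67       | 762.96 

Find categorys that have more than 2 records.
SELECT category, COUNT(*) as cnt
FROM sales
GROUP BY category
HAVING COUNT(*) > 2

Result:
  Food: 3
  Media: 4
  Sports: 4
  Toys: 3

Note: HAVING filters groups after aggregation, WHERE filters rows before.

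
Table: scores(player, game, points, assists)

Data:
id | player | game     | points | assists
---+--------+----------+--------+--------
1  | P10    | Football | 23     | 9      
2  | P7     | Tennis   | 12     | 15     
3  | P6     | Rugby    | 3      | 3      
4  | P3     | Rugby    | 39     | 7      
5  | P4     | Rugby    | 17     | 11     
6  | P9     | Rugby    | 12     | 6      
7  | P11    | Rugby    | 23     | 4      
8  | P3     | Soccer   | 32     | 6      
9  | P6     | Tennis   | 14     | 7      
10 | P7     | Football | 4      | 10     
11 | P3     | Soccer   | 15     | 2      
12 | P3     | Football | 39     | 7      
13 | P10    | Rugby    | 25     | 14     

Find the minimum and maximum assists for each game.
SELECT game, MIN(assists), MAX(assists)
FROM scores
GROUP BY game

Result:
  Football: min=7, max=10
  Rugby: min=3, max=14
  Soccer: min=2, max=6
  Tennis: min=7, max=15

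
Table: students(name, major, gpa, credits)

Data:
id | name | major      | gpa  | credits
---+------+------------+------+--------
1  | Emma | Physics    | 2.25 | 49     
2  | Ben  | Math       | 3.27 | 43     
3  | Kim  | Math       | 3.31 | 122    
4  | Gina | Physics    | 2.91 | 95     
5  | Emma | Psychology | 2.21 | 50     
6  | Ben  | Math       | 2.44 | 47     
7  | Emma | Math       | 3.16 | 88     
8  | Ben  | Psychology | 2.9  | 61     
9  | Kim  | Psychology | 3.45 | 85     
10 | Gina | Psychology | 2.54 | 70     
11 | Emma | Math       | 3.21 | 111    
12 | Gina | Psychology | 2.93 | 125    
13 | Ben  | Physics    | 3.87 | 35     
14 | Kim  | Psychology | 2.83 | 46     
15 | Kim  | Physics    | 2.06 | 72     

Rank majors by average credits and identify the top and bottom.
SELECT major, AVG(credits)
FROM students
GROUP BY major
ORDER BY AVG(credits)

All groups:
  Physics: 62.75
  Psychology: 72.83
  Math: 82.20

Highest: Math (82.20)
Lowest: Physics (62.75)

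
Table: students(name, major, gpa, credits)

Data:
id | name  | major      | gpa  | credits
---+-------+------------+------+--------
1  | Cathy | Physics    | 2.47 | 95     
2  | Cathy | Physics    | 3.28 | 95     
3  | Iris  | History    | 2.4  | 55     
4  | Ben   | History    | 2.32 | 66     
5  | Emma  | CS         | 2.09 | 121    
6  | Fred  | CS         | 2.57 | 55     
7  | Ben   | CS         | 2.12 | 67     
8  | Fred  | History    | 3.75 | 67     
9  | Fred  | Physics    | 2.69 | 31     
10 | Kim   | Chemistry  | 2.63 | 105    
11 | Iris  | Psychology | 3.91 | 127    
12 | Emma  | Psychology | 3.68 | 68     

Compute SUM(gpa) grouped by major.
SELECT major, SUM(gpa) as result
FROM students
GROUP BY major

Result:
  CS: 6.78
  Chemistry: 2.63
  History: 8.47
  Physics: 8.44
  Psychology: 7.59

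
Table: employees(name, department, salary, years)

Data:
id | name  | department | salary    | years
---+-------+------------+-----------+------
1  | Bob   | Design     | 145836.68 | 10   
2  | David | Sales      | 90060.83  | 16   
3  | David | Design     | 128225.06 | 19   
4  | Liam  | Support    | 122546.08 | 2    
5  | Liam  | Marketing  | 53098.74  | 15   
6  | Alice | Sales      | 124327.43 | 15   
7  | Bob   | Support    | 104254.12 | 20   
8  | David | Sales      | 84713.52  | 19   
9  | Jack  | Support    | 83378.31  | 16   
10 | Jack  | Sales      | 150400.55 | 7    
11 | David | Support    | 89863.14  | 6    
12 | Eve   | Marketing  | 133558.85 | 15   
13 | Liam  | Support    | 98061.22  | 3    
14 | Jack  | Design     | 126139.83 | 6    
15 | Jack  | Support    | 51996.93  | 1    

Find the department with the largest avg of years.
SELECT department, AVG(years) as val
FROM employees
GROUP BY department
ORDER BY val DESC
LIMIT 1

Result: Marketing with avg(years) = 15.00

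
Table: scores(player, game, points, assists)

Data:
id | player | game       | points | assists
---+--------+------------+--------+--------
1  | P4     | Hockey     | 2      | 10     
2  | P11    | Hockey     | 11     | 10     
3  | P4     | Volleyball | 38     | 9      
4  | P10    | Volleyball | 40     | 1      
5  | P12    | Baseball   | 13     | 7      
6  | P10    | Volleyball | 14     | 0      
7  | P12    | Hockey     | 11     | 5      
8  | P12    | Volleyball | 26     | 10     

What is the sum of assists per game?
SELECT game, SUM(assists) as result
FROM scores
GROUP BY game

Result:
  Baseball: 7
  Hockey: 25
  Volleyball: 20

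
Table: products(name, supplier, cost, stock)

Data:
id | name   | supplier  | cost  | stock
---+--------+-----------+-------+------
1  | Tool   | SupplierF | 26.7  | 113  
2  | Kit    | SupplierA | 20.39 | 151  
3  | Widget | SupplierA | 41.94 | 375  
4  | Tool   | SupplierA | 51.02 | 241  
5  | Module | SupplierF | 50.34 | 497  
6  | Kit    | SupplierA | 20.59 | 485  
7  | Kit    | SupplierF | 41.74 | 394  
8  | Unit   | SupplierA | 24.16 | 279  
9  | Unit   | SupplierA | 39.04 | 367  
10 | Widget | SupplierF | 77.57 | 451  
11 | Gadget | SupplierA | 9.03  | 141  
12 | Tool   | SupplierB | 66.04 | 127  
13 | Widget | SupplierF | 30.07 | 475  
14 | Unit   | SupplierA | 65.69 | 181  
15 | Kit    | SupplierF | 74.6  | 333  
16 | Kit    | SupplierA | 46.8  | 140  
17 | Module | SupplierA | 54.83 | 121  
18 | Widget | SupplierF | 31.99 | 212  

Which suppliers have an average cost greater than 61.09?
SELECT supplier, AVG(cost)
FROM products
GROUP BY supplier
HAVING AVG(cost) > 61.09

Result:
  SupplierB: avg=66.04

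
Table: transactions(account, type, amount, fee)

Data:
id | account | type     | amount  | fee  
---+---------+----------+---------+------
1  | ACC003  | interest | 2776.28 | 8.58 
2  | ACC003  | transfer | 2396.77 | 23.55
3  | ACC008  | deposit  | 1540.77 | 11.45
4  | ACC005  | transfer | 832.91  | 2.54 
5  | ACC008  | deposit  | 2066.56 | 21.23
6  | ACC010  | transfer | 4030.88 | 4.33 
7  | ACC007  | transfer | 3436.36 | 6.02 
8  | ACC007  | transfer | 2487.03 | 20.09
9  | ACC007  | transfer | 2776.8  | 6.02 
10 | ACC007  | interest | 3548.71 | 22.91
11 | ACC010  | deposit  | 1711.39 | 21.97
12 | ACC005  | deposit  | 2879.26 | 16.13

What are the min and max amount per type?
SELECT type, MIN(amount), MAX(amount)
FROM transactions
GROUP BY type

Result:
  deposit: min=1540.77, max=2879.26
  interest: min=2776.28, max=3548.71
  transfer: min=832.91, max=4030.88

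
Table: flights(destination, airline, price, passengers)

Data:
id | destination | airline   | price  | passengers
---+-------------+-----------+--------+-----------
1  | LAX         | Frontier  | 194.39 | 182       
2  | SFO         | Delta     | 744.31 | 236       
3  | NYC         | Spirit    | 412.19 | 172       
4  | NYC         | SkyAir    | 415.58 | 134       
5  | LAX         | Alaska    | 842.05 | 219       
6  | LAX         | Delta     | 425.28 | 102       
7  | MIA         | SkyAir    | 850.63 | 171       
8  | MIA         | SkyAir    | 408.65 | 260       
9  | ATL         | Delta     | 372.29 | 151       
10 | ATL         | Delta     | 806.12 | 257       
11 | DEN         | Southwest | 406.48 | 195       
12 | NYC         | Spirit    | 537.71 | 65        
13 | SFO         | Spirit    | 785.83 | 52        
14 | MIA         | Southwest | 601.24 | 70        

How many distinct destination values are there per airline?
SELECT airline, COUNT(DISTINCT destination)
FROM flights
GROUP BY airline

Result:
  Alaska: 1 distinct
  Delta: 3 distinct
  Frontier: 1 distinct
  SkyAir: 2 distinct
  Southwest: 2 distinct
  Spirit: 2 distinct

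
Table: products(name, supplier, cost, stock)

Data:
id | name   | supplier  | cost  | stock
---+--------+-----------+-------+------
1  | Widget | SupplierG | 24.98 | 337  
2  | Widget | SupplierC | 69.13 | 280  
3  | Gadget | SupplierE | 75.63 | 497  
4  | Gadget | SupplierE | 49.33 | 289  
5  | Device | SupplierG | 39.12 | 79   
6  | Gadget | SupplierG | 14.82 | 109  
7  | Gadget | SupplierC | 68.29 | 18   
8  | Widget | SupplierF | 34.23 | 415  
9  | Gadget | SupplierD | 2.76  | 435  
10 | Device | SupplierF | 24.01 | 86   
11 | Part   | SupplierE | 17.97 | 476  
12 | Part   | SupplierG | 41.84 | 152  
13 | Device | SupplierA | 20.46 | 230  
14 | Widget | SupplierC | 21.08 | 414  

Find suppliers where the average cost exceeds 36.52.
SELECT supplier, AVG(cost)
FROM products
GROUP BY supplier
HAVING AVG(cost) > 36.52

Result:
  SupplierC: avg=52.83
  SupplierE: avg=47.64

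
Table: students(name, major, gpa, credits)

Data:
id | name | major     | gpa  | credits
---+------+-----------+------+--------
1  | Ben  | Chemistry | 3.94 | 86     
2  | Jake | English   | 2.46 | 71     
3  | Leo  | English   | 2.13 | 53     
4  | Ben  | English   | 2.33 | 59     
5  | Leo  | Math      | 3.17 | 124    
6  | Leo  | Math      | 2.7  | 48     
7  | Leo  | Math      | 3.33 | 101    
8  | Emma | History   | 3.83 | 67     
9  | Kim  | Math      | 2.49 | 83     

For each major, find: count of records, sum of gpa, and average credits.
SELECT major,
       COUNT(*) as cnt,
       SUM(gpa) as total_gpa,
       AVG(credits) as avg_credits
FROM students
GROUP BY major

Result:
  Chemistry: 1 records, 3.94 total gpa, 86.00 avg credits
  English: 3 records, 6.92 total gpa, 61.00 avg credits
  History: 1 records, 3.83 total gpa, 67.00 avg credits
  Math: 4 records, 11.69 total gpa, 89.00 avg credits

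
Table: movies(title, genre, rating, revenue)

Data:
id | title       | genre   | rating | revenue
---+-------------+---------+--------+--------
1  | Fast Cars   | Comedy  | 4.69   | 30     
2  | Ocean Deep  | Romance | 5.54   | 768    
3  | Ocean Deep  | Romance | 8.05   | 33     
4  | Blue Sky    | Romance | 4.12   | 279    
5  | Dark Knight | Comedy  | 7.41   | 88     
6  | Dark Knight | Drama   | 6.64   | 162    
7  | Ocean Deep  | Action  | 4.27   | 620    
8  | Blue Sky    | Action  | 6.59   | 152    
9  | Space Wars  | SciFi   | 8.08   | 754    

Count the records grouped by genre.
SELECT genre, COUNT(*) as count
FROM movies
GROUP BY genre

Result:
  Action: 2
  Comedy: 2
  Drama: 1
  Romance: 3
  SciFi: 1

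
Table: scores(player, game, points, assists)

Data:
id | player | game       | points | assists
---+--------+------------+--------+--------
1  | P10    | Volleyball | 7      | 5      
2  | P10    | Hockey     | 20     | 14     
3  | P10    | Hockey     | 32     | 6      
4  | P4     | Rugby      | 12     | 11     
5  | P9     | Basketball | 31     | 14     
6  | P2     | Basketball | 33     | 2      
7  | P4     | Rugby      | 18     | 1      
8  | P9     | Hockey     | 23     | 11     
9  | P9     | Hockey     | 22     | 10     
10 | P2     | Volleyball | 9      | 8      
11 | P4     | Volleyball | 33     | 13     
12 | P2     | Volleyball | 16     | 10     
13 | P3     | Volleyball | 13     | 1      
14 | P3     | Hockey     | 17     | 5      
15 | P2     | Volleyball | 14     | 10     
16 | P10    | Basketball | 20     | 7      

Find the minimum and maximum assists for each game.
SELECT game, MIN(assists), MAX(assists)
FROM scores
GROUP BY game

Result:
  Basketball: min=2, max=14
  Hockey: min=5, max=14
  Rugby: min=1, max=11
  Volleyball: min=1, max=13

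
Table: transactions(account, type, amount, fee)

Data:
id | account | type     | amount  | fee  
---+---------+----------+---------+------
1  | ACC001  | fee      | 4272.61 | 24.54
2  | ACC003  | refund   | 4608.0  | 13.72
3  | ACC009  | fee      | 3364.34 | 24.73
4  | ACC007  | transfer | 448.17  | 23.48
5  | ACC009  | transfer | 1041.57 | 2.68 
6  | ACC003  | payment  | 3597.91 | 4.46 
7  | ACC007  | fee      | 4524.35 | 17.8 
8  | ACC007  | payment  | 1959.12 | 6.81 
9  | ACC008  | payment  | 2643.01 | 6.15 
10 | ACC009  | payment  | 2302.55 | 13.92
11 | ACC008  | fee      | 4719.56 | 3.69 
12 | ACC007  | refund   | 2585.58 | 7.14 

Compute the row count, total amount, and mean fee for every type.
SELECT type,
       COUNT(*) as cnt,
       SUM(amount) as total_amount,
       AVG(fee) as avg_fee
FROM transactions
GROUP BY type

Result:
  fee: 4 records, 16880.86 total amount, 17.69 avg fee
  payment: 4 records, 10502.59 total amount, 7.84 avg fee
  refund: 2 records, 7193.58 total amount, 10.43 avg fee
  transfer: 2 records, 1489.74 total amount, 13.08 avg fee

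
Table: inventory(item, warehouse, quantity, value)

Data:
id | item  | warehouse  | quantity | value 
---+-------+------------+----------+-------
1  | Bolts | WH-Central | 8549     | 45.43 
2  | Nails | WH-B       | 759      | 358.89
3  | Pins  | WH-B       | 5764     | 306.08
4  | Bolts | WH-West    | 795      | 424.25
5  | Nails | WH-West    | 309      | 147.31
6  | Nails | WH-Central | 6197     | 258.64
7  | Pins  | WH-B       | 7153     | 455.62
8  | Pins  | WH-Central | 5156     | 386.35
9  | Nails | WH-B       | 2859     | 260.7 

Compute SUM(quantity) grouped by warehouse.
SELECT warehouse, SUM(quantity) as result
FROM inventory
GROUP BY warehouse

Result:
  WH-B: 16535
  WH-Central: 19902
  WH-West: 1104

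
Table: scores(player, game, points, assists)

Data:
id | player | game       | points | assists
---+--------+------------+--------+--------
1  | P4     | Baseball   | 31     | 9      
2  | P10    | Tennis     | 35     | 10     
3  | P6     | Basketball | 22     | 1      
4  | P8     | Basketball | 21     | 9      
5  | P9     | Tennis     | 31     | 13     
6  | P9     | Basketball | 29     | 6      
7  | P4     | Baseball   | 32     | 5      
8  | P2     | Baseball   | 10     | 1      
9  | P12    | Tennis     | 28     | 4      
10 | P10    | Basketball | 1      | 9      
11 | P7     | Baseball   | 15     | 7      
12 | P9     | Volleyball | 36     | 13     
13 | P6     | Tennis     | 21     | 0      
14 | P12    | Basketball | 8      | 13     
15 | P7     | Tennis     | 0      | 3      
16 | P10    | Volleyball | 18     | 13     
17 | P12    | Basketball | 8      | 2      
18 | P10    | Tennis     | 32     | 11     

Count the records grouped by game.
SELECT game, COUNT(*) as count
FROM scores
GROUP BY game

Result:
  Baseball: 4
  Basketball: 6
  Tennis: 6
  Volleyball: 2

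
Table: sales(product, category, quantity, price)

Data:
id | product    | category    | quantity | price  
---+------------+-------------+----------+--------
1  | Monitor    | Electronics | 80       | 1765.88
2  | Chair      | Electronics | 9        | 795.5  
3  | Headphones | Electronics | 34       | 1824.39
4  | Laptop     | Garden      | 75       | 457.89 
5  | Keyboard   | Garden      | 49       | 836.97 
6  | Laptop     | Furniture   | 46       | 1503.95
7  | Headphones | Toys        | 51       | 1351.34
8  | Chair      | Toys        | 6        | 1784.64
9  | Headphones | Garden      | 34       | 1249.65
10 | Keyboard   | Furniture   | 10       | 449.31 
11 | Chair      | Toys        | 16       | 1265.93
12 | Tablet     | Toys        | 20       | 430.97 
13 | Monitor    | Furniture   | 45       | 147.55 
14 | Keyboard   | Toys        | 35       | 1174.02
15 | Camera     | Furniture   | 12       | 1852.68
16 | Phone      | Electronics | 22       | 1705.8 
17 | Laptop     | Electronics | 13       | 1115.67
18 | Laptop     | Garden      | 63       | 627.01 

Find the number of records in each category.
SELECT category, COUNT(*) as count
FROM sales
GROUP BY category

Result:
  Electronics: 5
  Furniture: 4
  Garden: 4
  Toys: 5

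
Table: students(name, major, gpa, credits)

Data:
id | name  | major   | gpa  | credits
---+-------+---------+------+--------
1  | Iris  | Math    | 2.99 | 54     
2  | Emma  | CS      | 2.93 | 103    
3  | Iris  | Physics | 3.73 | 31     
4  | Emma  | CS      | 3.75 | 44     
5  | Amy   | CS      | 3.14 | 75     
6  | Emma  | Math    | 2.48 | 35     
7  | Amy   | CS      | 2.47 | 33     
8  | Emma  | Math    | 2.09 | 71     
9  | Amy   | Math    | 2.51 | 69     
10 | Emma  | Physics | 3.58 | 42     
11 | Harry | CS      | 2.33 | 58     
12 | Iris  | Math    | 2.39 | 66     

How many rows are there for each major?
SELECT major, COUNT(*) as count
FROM students
GROUP BY major

Result:
  CS: 5
  Math: 5
  Physics: 2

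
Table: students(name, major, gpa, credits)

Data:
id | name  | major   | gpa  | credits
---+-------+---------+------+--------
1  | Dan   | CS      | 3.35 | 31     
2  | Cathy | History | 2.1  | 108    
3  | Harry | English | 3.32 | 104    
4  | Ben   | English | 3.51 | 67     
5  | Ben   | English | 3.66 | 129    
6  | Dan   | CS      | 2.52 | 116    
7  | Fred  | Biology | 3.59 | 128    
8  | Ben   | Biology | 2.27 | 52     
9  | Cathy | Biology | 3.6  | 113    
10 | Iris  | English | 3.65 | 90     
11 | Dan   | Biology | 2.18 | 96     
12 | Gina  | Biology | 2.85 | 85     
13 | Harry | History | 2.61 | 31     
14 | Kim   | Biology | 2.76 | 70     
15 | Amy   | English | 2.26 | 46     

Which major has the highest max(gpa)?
SELECT major, MAX(gpa) as val
FROM students
GROUP BY major
ORDER BY val DESC
LIMIT 1

Result: English with max(gpa) = 3.66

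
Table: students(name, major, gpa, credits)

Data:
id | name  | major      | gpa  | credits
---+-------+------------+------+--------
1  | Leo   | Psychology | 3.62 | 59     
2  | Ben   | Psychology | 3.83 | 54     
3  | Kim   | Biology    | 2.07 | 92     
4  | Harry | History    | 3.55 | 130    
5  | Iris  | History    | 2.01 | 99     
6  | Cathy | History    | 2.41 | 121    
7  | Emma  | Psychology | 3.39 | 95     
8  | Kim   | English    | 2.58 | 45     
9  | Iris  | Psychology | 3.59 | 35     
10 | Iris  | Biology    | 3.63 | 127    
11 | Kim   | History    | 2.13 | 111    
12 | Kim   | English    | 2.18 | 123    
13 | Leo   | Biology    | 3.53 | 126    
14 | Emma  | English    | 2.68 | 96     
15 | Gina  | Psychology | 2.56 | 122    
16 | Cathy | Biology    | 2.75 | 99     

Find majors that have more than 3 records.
SELECT major, COUNT(*) as cnt
FROM students
GROUP BY major
HAVING COUNT(*) > 3

Result:
  Biology: 4
  History: 4
  Psychology: 5

Note: HAVING filters groups after aggregation, WHERE filters rows before.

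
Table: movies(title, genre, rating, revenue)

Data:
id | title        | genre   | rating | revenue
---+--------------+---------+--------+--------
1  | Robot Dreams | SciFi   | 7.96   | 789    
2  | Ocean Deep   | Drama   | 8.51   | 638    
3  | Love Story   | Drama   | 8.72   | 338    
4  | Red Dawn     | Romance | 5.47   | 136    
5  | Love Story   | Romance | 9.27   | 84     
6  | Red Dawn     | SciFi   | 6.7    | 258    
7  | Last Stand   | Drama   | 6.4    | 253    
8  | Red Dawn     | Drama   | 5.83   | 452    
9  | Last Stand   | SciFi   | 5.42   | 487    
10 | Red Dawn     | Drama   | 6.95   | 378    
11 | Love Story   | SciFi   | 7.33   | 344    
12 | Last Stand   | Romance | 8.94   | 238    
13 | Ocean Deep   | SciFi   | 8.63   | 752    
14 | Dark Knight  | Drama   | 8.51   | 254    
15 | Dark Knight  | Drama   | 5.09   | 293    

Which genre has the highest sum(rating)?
SELECT genre, SUM(rating) as val
FROM movies
GROUP BY genre
ORDER BY val DESC
LIMIT 1

Result: Drama with sum(rating) = 50.01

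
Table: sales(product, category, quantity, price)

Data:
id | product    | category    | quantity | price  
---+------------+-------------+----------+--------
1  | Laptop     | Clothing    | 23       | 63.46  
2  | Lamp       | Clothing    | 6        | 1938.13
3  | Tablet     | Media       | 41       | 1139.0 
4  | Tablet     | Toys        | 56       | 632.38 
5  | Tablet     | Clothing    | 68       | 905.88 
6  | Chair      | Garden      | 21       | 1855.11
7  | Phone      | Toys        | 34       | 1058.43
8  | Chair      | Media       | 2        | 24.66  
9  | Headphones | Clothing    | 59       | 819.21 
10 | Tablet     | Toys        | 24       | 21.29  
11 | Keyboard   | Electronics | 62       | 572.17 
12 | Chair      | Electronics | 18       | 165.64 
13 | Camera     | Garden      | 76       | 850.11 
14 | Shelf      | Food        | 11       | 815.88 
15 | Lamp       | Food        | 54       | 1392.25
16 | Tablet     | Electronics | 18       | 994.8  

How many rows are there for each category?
SELECT category, COUNT(*) as count
FROM sales
GROUP BY category

Result:
  Clothing: 4
  Electronics: 3
  Food: 2
  Garden: 2
  Media: 2
  Toys: 3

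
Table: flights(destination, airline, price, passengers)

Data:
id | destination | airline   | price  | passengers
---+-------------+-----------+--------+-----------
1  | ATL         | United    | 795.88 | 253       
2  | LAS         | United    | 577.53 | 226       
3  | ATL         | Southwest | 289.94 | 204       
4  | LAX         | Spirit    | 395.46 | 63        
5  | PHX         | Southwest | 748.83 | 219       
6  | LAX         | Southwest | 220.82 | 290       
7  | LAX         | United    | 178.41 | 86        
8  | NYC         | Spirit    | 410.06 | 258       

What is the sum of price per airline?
SELECT airline, SUM(price) as result
FROM flights
GROUP BY airline

Result:
  Southwest: 1259.59
  Spirit: 805.52
  United: 1551.82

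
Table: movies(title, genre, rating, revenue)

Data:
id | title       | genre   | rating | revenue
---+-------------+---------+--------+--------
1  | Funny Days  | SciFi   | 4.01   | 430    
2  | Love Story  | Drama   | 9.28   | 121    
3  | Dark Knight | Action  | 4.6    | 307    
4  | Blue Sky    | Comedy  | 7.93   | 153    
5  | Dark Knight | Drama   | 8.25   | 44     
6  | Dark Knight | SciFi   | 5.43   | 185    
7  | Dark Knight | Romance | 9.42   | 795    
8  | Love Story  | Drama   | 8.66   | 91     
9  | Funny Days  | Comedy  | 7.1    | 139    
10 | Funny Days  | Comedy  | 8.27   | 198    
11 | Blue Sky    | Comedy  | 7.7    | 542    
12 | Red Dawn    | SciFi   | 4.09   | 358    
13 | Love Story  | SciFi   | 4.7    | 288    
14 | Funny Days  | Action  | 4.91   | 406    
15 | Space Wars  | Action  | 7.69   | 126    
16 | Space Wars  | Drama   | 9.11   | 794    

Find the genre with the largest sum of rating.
SELECT genre, SUM(rating) as val
FROM movies
GROUP BY genre
ORDER BY val DESC
LIMIT 1

Result: Drama with sum(rating) = 35.30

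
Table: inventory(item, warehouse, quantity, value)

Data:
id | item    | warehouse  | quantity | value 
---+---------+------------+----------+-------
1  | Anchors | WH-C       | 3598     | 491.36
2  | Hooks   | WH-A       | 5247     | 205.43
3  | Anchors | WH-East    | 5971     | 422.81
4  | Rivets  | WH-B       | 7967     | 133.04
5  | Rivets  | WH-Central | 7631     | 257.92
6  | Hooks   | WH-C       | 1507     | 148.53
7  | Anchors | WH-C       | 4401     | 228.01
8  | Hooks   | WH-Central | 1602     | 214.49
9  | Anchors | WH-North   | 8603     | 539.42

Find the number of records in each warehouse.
SELECT warehouse, COUNT(*) as count
FROM inventory
GROUP BY warehouse

Result:
  WH-A: 1
  WH-B: 1
  WH-C: 3
  WH-Central: 2
  WH-East: 1
  WH-North: 1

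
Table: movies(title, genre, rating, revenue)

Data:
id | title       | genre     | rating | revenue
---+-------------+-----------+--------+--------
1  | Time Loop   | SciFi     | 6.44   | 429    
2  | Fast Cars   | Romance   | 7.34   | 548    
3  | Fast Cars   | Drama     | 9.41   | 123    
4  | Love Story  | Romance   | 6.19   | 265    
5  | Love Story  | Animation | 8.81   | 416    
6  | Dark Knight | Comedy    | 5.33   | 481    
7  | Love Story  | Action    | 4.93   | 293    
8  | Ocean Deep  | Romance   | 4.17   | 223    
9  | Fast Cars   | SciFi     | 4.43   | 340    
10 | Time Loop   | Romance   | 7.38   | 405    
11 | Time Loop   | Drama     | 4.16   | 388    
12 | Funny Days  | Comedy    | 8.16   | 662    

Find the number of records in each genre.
SELECT genre, COUNT(*) as count
FROM movies
GROUP BY genre

Result:
  Action: 1
  Animation: 1
  Comedy: 2
  Drama: 2
  Romance: 4
  SciFi: 2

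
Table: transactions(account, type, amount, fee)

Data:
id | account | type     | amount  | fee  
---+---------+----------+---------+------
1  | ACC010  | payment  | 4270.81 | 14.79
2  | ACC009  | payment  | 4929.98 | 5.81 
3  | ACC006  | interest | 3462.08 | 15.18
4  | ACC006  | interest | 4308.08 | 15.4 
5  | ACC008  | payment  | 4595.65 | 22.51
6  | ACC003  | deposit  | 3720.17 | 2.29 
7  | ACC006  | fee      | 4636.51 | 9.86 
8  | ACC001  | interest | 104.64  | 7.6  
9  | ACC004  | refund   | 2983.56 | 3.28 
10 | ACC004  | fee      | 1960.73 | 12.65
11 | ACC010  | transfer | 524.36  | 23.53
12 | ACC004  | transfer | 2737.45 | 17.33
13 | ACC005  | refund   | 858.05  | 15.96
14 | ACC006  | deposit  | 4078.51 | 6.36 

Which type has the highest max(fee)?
SELECT type, MAX(fee) as val
FROM transactions
GROUP BY type
ORDER BY val DESC
LIMIT 1

Result: transfer with max(fee) = 23.53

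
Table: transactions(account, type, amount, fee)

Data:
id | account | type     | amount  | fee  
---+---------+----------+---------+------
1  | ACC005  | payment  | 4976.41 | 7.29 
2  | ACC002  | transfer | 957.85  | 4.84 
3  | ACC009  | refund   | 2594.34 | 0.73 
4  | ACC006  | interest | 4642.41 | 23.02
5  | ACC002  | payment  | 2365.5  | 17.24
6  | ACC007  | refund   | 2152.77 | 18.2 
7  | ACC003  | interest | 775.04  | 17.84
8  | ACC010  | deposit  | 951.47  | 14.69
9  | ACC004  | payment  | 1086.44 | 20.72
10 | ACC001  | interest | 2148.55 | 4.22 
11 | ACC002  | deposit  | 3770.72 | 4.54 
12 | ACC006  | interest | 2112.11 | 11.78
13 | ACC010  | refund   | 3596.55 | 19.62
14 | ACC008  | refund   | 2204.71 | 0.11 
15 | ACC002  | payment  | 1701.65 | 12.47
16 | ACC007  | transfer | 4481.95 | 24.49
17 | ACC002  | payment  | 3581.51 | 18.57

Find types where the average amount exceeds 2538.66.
SELECT type, AVG(amount)
FROM transactions
GROUP BY type
HAVING AVG(amount) > 2538.66

Result:
  payment: avg=2742.30
  refund: avg=2637.09
  transfer: avg=2719.90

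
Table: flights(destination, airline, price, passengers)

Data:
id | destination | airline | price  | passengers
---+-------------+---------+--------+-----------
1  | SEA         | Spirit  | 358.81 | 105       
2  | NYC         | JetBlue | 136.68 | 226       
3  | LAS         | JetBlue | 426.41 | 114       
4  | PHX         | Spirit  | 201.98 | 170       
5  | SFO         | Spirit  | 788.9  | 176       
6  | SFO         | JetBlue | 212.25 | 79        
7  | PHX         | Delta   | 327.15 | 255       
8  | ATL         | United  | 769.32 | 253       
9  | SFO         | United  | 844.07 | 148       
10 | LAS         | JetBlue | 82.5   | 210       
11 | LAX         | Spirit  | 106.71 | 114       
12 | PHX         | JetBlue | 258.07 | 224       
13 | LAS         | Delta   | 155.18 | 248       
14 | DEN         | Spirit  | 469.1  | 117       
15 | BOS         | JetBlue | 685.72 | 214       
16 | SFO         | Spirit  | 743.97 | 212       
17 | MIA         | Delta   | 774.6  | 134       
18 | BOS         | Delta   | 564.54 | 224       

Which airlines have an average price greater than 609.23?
SELECT airline, AVG(price)
FROM flights
GROUP BY airline
HAVING AVG(price) > 609.23

Result:
  United: avg=806.70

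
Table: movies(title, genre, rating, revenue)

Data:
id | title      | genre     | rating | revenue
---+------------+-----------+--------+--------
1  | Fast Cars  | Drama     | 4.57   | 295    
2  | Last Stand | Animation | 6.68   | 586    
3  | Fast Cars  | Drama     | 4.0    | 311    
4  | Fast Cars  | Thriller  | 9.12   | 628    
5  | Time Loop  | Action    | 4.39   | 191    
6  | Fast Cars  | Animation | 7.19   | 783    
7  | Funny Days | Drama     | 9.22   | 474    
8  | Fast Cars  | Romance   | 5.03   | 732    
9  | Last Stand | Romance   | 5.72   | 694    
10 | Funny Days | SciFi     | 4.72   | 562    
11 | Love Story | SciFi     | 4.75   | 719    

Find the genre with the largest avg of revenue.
SELECT genre, AVG(revenue) as val
FROM movies
GROUP BY genre
ORDER BY val DESC
LIMIT 1

Result: Romance with avg(revenue) = 713.00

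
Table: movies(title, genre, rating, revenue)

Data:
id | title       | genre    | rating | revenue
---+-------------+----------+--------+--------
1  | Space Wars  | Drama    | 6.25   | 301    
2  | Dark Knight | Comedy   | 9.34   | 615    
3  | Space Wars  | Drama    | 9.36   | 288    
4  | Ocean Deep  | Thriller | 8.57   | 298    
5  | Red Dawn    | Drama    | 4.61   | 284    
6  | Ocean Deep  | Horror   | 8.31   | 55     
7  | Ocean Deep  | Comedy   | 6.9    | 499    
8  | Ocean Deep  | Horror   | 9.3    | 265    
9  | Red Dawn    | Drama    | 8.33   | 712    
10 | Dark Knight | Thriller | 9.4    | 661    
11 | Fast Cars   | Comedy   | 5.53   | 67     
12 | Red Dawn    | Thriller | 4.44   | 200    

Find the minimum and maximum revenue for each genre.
SELECT genre, MIN(revenue), MAX(revenue)
FROM movies
GROUP BY genre

Result:
  Comedy: min=67, max=615
  Drama: min=284, max=712
  Horror: min=55, max=265
  Thriller: min=200, max=661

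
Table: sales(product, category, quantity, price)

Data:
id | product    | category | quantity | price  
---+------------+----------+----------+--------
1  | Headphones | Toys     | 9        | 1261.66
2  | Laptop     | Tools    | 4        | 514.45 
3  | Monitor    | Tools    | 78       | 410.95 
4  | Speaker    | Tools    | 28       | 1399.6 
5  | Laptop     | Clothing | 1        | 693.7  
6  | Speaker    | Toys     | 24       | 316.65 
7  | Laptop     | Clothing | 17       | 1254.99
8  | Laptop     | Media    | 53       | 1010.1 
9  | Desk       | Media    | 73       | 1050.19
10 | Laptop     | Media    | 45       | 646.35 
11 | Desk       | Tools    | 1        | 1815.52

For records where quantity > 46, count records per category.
SELECT category, COUNT(*)
FROM sales
WHERE quantity > 46
GROUP BY category

Note: WHERE filters rows before grouping.

Result:
  Media: 2
  Tools: 1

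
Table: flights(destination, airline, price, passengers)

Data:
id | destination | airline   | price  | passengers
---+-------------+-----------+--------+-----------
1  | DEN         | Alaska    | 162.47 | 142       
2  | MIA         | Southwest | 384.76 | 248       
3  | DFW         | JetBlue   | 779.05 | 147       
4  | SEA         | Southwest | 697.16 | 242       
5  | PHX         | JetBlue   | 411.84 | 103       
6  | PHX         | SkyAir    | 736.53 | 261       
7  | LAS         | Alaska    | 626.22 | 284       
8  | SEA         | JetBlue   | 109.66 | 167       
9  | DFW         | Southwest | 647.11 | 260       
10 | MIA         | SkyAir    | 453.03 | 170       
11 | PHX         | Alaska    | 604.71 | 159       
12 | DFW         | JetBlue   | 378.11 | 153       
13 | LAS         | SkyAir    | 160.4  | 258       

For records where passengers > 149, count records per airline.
SELECT airline, COUNT(*)
FROM flights
WHERE passengers > 149
GROUP BY airline

Note: WHERE filters rows before grouping.

Result:
  Alaska: 2
  JetBlue: 2
  SkyAir: 3
  Southwest: 3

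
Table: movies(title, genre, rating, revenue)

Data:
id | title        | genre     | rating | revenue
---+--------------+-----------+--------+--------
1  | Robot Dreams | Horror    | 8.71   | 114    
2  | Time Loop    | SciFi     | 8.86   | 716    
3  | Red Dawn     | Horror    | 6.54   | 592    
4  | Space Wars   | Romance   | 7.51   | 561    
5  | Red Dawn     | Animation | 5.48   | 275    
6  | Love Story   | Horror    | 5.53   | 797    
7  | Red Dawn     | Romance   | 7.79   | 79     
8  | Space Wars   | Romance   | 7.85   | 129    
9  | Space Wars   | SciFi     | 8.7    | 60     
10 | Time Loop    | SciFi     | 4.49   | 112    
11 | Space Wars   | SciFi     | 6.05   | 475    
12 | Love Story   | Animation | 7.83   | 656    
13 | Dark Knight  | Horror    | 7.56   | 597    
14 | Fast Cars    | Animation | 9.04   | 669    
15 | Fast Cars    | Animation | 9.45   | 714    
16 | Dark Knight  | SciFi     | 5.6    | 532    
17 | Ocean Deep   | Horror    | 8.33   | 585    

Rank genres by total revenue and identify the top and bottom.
SELECT genre, SUM(revenue)
FROM movies
GROUP BY genre
ORDER BY SUM(revenue)

All groups:
  Romance: 769
  SciFi: 1895
  Animation: 2314
  Horror: 2685

Highest: Horror (2685)
Lowest: Romance (769)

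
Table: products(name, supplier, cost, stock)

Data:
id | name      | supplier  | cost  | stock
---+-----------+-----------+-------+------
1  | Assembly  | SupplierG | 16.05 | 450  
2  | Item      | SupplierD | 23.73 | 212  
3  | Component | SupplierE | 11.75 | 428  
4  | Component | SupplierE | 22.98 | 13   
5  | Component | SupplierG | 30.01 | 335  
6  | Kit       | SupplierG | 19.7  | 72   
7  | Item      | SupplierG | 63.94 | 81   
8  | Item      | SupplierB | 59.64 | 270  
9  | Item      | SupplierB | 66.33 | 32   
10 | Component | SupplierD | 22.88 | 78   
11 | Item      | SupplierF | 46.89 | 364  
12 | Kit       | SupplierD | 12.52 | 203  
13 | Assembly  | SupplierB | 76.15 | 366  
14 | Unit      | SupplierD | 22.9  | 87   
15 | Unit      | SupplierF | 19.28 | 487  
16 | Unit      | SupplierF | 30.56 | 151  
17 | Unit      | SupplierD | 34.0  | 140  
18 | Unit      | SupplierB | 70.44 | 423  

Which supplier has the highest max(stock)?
SELECT supplier, MAX(stock) as val
FROM products
GROUP BY supplier
ORDER BY val DESC
LIMIT 1

Result: SupplierF with max(stock) = 487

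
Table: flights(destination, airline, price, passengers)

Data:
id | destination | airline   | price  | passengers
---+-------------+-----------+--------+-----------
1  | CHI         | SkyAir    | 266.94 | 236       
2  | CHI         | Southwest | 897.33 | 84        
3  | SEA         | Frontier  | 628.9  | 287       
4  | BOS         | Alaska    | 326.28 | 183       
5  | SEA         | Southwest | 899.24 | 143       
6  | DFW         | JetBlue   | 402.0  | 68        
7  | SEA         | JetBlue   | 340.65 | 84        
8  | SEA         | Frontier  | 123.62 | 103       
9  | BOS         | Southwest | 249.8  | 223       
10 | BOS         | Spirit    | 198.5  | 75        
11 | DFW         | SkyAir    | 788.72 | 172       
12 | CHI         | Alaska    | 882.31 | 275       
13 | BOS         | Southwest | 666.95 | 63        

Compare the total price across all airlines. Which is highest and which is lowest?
SELECT airline, SUM(price)
FROM flights
GROUP BY airline
ORDER BY SUM(price)

All groups:
  Spirit: 198.50
  JetBlue: 742.65
  Frontier: 752.52
  SkyAir: 1055.66
  Alaska: 1208.59
  Southwest: 2713.32

Highest: Southwest (2713.32)
Lowest: Spirit (198.50)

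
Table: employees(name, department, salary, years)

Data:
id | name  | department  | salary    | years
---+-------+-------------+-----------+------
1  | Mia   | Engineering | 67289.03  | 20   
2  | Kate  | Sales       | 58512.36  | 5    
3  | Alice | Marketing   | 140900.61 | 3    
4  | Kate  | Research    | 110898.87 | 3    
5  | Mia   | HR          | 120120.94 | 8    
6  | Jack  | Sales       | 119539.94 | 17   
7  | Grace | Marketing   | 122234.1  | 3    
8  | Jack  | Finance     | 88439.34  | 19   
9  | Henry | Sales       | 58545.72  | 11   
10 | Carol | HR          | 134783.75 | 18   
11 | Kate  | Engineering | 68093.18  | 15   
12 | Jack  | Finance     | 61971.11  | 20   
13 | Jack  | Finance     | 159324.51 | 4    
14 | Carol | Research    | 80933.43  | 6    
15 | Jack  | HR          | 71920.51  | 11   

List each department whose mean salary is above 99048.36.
SELECT department, AVG(salary)
FROM employees
GROUP BY department
HAVING AVG(salary) > 99048.36

Result:
  Finance: avg=103244.99
  HR: avg=108941.73
  Marketing: avg=131567.36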